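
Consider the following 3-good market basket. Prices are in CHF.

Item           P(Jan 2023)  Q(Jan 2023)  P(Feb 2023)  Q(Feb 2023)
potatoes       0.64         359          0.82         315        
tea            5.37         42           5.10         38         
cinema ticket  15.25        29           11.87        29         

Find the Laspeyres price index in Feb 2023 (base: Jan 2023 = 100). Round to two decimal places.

95.02

Laspeyres price index uses base-period quantities as weights.
ΣP(Feb 2023)·Q(Jan 2023) = 0.82×359 + 5.10×42 + 11.87×29 = 294.38 + 214.2 + 344.23 = 852.81
ΣP(Jan 2023)·Q(Jan 2023) = 0.64×359 + 5.37×42 + 15.25×29 = 229.76 + 225.54 + 442.25 = 897.55
Index = 852.81 / 897.55 × 100 = 95.0153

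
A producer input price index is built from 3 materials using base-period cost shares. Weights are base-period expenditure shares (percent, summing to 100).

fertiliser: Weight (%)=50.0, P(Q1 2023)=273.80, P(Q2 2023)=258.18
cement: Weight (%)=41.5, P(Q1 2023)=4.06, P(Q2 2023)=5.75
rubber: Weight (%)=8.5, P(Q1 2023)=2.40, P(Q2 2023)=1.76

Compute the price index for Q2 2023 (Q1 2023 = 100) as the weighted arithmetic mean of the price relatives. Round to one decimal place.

fertiliser: 50.0 × (258.18/273.80) = 50.0 × 0.942951 = 47.1476
cement: 41.5 × (5.75/4.06) = 41.5 × 1.416256 = 58.7746
rubber: 8.5 × (1.76/2.40) = 8.5 × 0.733333 = 6.2333
Index = Σ wᵢ·(p₁ᵢ/p₀ᵢ) = 47.1476 + 58.7746 + 6.2333 = 112.1555

112.2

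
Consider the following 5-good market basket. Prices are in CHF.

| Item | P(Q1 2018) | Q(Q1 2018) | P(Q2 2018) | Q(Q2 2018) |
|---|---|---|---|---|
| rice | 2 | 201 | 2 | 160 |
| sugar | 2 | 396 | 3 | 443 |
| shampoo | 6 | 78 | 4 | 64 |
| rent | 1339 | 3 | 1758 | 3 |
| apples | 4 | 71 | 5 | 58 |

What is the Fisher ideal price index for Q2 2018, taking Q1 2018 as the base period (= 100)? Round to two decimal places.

127.10

Laspeyres component (base-period weights):
ΣP(Q2 2018)Q(Q1 2018) = 2×201 + 3×396 + 4×78 + 1758×3 + 5×71 = 402 + 1188 + 312 + 5274 + 355 = 7531
ΣP(Q1 2018)Q(Q1 2018) = 2×201 + 2×396 + 6×78 + 1339×3 + 4×71 = 402 + 792 + 468 + 4017 + 284 = 5963
L = 7531 / 5963 × 100 = 126.2955
Paasche component (current-period weights):
ΣP(Q2 2018)Q(Q2 2018) = 2×160 + 3×443 + 4×64 + 1758×3 + 5×58 = 320 + 1329 + 256 + 5274 + 290 = 7469
ΣP(Q1 2018)Q(Q2 2018) = 2×160 + 2×443 + 6×64 + 1339×3 + 4×58 = 320 + 886 + 384 + 4017 + 232 = 5839
P = 7469 / 5839 × 100 = 127.9157
Fisher = √(L × P) = √(126.2955 × 127.9157) = 127.1030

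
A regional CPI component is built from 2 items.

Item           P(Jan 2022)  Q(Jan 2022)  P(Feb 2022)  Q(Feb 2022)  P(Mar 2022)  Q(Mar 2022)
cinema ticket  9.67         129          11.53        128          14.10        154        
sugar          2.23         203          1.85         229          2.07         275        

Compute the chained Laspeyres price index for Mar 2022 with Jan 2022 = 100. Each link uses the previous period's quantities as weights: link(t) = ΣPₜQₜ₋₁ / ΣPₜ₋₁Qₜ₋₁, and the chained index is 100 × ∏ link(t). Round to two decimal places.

131.46

Link Jan 2022→Feb 2022:
ΣP(Feb 2022)Q(Jan 2022) = 11.53×129 + 1.85×203 = 1487.37 + 375.55 = 1862.92
ΣP(Jan 2022)Q(Jan 2022) = 9.67×129 + 2.23×203 = 1247.43 + 452.69 = 1700.12
link = 1862.92/1700.12 = 1.095758
Link Feb 2022→Mar 2022:
ΣP(Mar 2022)Q(Feb 2022) = 14.10×128 + 2.07×229 = 1804.8 + 474.03 = 2278.83
ΣP(Feb 2022)Q(Feb 2022) = 11.53×128 + 1.85×229 = 1475.84 + 423.65 = 1899.49
link = 2278.83/1899.49 = 1.199706
Chained index = 100 × 1.095758 × 1.199706 = 131.4588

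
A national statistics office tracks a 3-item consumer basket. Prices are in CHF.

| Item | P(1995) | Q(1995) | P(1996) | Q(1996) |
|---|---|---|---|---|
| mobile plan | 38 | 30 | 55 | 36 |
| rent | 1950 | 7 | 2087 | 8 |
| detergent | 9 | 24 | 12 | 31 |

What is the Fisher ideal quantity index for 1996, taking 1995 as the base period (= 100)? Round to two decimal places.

Laspeyres component (base-period weights):
ΣP(1995)Q(1996) = 38×36 + 1950×8 + 9×31 = 1368 + 15600 + 279 = 17247
ΣP(1995)Q(1995) = 38×30 + 1950×7 + 9×24 = 1140 + 13650 + 216 = 15006
L = 17247 / 15006 × 100 = 114.9340
Paasche component (current-period weights):
ΣP(1996)Q(1996) = 55×36 + 2087×8 + 12×31 = 1980 + 16696 + 372 = 19048
ΣP(1996)Q(1995) = 55×30 + 2087×7 + 12×24 = 1650 + 14609 + 288 = 16547
P = 19048 / 16547 × 100 = 115.1145
Fisher = √(L × P) = √(114.9340 × 115.1145) = 115.0242

115.02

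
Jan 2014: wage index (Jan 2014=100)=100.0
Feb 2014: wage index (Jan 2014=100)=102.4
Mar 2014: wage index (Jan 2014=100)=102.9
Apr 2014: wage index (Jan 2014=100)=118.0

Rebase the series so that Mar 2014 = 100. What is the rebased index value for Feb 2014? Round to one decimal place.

Rebased(Feb 2014) = 102.4 / 102.9 × 100 = 99.5141

99.5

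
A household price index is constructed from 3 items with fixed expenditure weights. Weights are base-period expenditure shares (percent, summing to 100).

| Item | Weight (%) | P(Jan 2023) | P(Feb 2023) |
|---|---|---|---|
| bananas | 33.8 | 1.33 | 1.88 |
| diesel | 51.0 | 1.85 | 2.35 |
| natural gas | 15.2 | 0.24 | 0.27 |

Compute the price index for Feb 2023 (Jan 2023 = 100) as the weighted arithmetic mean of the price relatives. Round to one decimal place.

bananas: 33.8 × (1.88/1.33) = 33.8 × 1.413534 = 47.7774
diesel: 51.0 × (2.35/1.85) = 51.0 × 1.270270 = 64.7838
natural gas: 15.2 × (0.27/0.24) = 15.2 × 1.125000 = 17.1000
Index = Σ wᵢ·(p₁ᵢ/p₀ᵢ) = 47.7774 + 64.7838 + 17.1000 = 129.6612

129.7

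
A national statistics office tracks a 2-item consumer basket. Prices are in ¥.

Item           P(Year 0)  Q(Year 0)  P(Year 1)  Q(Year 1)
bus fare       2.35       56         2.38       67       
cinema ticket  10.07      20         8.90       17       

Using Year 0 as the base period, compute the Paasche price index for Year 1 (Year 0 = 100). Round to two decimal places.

94.56

Paasche price index uses current-period quantities as weights.
ΣP(Year 1)·Q(Year 1) = 2.38×67 + 8.90×17 = 159.46 + 151.3 = 310.76
ΣP(Year 0)·Q(Year 1) = 2.35×67 + 10.07×17 = 157.45 + 171.19 = 328.64
Index = 310.76 / 328.64 × 100 = 94.5594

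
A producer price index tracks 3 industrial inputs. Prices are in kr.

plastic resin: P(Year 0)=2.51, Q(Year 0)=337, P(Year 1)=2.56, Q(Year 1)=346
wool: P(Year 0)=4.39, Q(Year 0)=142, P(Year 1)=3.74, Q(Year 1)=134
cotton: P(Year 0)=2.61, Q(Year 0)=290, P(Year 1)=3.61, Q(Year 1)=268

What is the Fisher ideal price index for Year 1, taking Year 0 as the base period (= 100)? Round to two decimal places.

Laspeyres component (base-period weights):
ΣP(Year 1)Q(Year 0) = 2.56×337 + 3.74×142 + 3.61×290 = 862.72 + 531.08 + 1046.9 = 2440.7
ΣP(Year 0)Q(Year 0) = 2.51×337 + 4.39×142 + 2.61×290 = 845.87 + 623.38 + 756.9 = 2226.15
L = 2440.7 / 2226.15 × 100 = 109.6377
Paasche component (current-period weights):
ΣP(Year 1)Q(Year 1) = 2.56×346 + 3.74×134 + 3.61×268 = 885.76 + 501.16 + 967.48 = 2354.4
ΣP(Year 0)Q(Year 1) = 2.51×346 + 4.39×134 + 2.61×268 = 868.46 + 588.26 + 699.48 = 2156.2
P = 2354.4 / 2156.2 × 100 = 109.1921
Fisher = √(L × P) = √(109.6377 × 109.1921) = 109.4147

109.41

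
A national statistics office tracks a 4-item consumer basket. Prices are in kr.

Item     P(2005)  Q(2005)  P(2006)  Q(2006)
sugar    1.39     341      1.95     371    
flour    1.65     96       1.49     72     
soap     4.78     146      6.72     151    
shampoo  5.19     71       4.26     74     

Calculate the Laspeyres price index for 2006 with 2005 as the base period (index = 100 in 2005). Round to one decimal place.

123.1

Laspeyres price index uses base-period quantities as weights.
ΣP(2006)·Q(2005) = 1.95×341 + 1.49×96 + 6.72×146 + 4.26×71 = 664.95 + 143.04 + 981.12 + 302.46 = 2091.57
ΣP(2005)·Q(2005) = 1.39×341 + 1.65×96 + 4.78×146 + 5.19×71 = 473.99 + 158.4 + 697.88 + 368.49 = 1698.76
Index = 2091.57 / 1698.76 × 100 = 123.1233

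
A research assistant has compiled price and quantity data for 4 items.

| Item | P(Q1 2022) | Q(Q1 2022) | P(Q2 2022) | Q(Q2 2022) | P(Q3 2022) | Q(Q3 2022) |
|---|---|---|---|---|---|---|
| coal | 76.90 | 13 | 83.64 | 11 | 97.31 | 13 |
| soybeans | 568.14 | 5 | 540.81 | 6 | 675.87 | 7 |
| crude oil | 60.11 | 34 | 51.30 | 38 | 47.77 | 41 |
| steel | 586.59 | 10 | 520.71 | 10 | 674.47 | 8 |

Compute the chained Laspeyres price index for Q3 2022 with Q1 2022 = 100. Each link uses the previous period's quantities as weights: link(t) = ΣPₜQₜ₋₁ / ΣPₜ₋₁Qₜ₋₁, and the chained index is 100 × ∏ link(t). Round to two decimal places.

Link Q1 2022→Q2 2022:
ΣP(Q2 2022)Q(Q1 2022) = 83.64×13 + 540.81×5 + 51.30×34 + 520.71×10 = 1087.32 + 2704.05 + 1744.2 + 5207.1 = 10742.67
ΣP(Q1 2022)Q(Q1 2022) = 76.90×13 + 568.14×5 + 60.11×34 + 586.59×10 = 999.7 + 2840.7 + 2043.74 + 5865.9 = 11750.04
link = 10742.67/11750.04 = 0.914267
Link Q2 2022→Q3 2022:
ΣP(Q3 2022)Q(Q2 2022) = 97.31×11 + 675.87×6 + 47.77×38 + 674.47×10 = 1070.41 + 4055.22 + 1815.26 + 6744.7 = 13685.59
ΣP(Q2 2022)Q(Q2 2022) = 83.64×11 + 540.81×6 + 51.30×38 + 520.71×10 = 920.04 + 3244.86 + 1949.4 + 5207.1 = 11321.4
link = 13685.59/11321.4 = 1.208825
Chained index = 100 × 0.914267 × 1.208825 = 110.5188

110.52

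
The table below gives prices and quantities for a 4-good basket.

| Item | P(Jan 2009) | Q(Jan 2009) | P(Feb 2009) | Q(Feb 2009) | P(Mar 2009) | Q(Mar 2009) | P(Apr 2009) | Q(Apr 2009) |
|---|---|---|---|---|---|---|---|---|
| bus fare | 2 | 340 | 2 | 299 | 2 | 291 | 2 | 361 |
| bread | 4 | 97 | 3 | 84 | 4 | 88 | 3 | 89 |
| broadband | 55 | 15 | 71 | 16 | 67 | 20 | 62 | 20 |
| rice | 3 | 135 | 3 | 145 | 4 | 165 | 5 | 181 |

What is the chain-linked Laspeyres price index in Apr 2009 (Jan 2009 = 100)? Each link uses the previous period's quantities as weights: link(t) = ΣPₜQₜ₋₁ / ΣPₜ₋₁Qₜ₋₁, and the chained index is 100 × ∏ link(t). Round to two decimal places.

112.57

Link Jan 2009→Feb 2009:
ΣP(Feb 2009)Q(Jan 2009) = 2×340 + 3×97 + 71×15 + 3×135 = 680 + 291 + 1065 + 405 = 2441
ΣP(Jan 2009)Q(Jan 2009) = 2×340 + 4×97 + 55×15 + 3×135 = 680 + 388 + 825 + 405 = 2298
link = 2441/2298 = 1.062228
Link Feb 2009→Mar 2009:
ΣP(Mar 2009)Q(Feb 2009) = 2×299 + 4×84 + 67×16 + 4×145 = 598 + 336 + 1072 + 580 = 2586
ΣP(Feb 2009)Q(Feb 2009) = 2×299 + 3×84 + 71×16 + 3×145 = 598 + 252 + 1136 + 435 = 2421
link = 2586/2421 = 1.068154
Link Mar 2009→Apr 2009:
ΣP(Apr 2009)Q(Mar 2009) = 2×291 + 3×88 + 62×20 + 5×165 = 582 + 264 + 1240 + 825 = 2911
ΣP(Mar 2009)Q(Mar 2009) = 2×291 + 4×88 + 67×20 + 4×165 = 582 + 352 + 1340 + 660 = 2934
link = 2911/2934 = 0.992161
Chained index = 100 × 1.062228 × 1.068154 × 0.992161 = 112.5728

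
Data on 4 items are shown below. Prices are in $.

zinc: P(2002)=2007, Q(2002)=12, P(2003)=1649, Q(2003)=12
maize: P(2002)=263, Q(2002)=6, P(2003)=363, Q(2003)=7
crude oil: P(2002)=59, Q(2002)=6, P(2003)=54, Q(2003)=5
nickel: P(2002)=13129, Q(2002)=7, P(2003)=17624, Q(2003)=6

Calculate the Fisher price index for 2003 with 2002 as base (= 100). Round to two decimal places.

122.88

Laspeyres component (base-period weights):
ΣP(2003)Q(2002) = 1649×12 + 363×6 + 54×6 + 17624×7 = 19788 + 2178 + 324 + 123368 = 145658
ΣP(2002)Q(2002) = 2007×12 + 263×6 + 59×6 + 13129×7 = 24084 + 1578 + 354 + 91903 = 117919
L = 145658 / 117919 × 100 = 123.5238
Paasche component (current-period weights):
ΣP(2003)Q(2003) = 1649×12 + 363×7 + 54×5 + 17624×6 = 19788 + 2541 + 270 + 105744 = 128343
ΣP(2002)Q(2003) = 2007×12 + 263×7 + 59×5 + 13129×6 = 24084 + 1841 + 295 + 78774 = 104994
P = 128343 / 104994 × 100 = 122.2384
Fisher = √(L × P) = √(123.5238 × 122.2384) = 122.8794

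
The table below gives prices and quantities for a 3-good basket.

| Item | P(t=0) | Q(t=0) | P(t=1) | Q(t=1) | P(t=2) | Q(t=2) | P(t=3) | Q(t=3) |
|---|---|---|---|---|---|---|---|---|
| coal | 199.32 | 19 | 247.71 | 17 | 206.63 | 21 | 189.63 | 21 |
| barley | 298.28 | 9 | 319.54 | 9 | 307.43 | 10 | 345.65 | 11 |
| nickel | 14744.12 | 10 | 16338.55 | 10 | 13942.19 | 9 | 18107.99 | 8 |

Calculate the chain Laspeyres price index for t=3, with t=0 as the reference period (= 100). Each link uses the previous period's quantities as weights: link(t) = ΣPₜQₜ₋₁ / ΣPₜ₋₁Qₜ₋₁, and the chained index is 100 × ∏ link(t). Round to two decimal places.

Link t=0→t=1:
ΣP(t=1)Q(t=0) = 247.71×19 + 319.54×9 + 16338.55×10 = 4706.49 + 2875.86 + 163385.5 = 170967.85
ΣP(t=0)Q(t=0) = 199.32×19 + 298.28×9 + 14744.12×10 = 3787.08 + 2684.52 + 147441.2 = 153912.8
link = 170967.85/153912.8 = 1.110810
Link t=1→t=2:
ΣP(t=2)Q(t=1) = 206.63×17 + 307.43×9 + 13942.19×10 = 3512.71 + 2766.87 + 139421.9 = 145701.48
ΣP(t=1)Q(t=1) = 247.71×17 + 319.54×9 + 16338.55×10 = 4211.07 + 2875.86 + 163385.5 = 170472.43
link = 145701.48/170472.43 = 0.854692
Link t=2→t=3:
ΣP(t=3)Q(t=2) = 189.63×21 + 345.65×10 + 18107.99×9 = 3982.23 + 3456.5 + 162971.91 = 170410.64
ΣP(t=2)Q(t=2) = 206.63×21 + 307.43×10 + 13942.19×9 = 4339.23 + 3074.3 + 125479.71 = 132893.24
link = 170410.64/132893.24 = 1.282312
Chained index = 100 × 1.110810 × 0.854692 × 1.282312 = 121.7428

121.74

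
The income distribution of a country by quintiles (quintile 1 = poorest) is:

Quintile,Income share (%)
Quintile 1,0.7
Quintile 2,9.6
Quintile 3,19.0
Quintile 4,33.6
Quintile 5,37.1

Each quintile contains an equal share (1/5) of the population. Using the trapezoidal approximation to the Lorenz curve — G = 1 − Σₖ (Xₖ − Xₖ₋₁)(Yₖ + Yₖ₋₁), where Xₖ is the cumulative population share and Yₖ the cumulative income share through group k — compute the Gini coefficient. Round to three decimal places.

Cumulative income shares Yₖ: 0.0070, 0.1030, 0.2930, 0.6290, 1.0000
Σ (Xₖ−Xₖ₋₁)(Yₖ+Yₖ₋₁) = (1/5)(0.0070+0.0000) + (1/5)(0.1030+0.0070) + (1/5)(0.2930+0.1030) + (1/5)(0.6290+0.2930) + (1/5)(1.0000+0.6290)
  = 0.0014 + 0.0220 + 0.0792 + 0.1844 + 0.3258 = 0.6128
G = 1 − 0.6128 = 0.3872

0.387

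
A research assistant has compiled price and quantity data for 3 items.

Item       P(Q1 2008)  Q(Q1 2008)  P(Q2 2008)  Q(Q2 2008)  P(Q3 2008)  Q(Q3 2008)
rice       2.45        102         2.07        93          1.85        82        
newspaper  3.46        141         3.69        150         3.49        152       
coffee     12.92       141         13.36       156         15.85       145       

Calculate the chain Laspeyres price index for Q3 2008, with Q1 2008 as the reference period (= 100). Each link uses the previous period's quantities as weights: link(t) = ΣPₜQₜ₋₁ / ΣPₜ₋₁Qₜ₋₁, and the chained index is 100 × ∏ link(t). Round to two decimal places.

114.38

Link Q1 2008→Q2 2008:
ΣP(Q2 2008)Q(Q1 2008) = 2.07×102 + 3.69×141 + 13.36×141 = 211.14 + 520.29 + 1883.76 = 2615.19
ΣP(Q1 2008)Q(Q1 2008) = 2.45×102 + 3.46×141 + 12.92×141 = 249.9 + 487.86 + 1821.72 = 2559.48
link = 2615.19/2559.48 = 1.021766
Link Q2 2008→Q3 2008:
ΣP(Q3 2008)Q(Q2 2008) = 1.85×93 + 3.49×150 + 15.85×156 = 172.05 + 523.5 + 2472.6 = 3168.15
ΣP(Q2 2008)Q(Q2 2008) = 2.07×93 + 3.69×150 + 13.36×156 = 192.51 + 553.5 + 2084.16 = 2830.17
link = 3168.15/2830.17 = 1.119420
Chained index = 100 × 1.021766 × 1.119420 = 114.3786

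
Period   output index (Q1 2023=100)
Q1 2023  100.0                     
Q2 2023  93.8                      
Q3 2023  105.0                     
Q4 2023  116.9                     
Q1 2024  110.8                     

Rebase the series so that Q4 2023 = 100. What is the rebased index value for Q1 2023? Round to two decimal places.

85.54

Rebased(Q1 2023) = 100.0 / 116.9 × 100 = 85.5432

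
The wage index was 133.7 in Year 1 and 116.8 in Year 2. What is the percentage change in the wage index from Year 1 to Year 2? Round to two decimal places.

Change = (116.8 − 133.7) / 133.7 × 100
       = -16.9 / 133.7 × 100 = -12.6402%

-12.64%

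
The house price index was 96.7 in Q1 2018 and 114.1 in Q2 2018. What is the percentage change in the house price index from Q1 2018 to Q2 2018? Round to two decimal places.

Change = (114.1 − 96.7) / 96.7 × 100
       = 17.4 / 96.7 × 100 = 17.9938%

17.99%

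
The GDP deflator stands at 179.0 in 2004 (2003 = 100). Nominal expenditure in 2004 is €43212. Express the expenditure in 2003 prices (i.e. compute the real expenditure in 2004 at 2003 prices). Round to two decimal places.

Real = Nominal ÷ (Index/100) = 43212 ÷ (179.0/100)
     = 43212 ÷ 1.790 = 24140.7821

24140.78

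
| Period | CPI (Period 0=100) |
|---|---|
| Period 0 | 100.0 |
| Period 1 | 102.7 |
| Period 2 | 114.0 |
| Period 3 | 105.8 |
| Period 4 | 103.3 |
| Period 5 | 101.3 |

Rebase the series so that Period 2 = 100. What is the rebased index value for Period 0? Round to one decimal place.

87.7

Rebased(Period 0) = 100.0 / 114.0 × 100 = 87.7193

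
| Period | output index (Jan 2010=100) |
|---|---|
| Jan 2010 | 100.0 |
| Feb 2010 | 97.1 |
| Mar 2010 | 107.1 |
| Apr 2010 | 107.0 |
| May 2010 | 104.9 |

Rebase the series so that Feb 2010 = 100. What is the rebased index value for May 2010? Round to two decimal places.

108.03

Rebased(May 2010) = 104.9 / 97.1 × 100 = 108.0330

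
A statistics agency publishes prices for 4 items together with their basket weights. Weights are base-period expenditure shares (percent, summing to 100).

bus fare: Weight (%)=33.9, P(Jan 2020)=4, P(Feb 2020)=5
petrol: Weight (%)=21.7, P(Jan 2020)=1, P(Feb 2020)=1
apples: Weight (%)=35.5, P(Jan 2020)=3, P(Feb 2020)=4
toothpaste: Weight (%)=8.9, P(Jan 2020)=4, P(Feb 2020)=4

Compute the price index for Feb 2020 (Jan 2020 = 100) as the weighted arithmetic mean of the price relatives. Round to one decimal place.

120.3

bus fare: 33.9 × (5/4) = 33.9 × 1.250000 = 42.3750
petrol: 21.7 × (1/1) = 21.7 × 1.000000 = 21.7000
apples: 35.5 × (4/3) = 35.5 × 1.333333 = 47.3333
toothpaste: 8.9 × (4/4) = 8.9 × 1.000000 = 8.9000
Index = Σ wᵢ·(p₁ᵢ/p₀ᵢ) = 42.3750 + 21.7000 + 47.3333 + 8.9000 = 120.3083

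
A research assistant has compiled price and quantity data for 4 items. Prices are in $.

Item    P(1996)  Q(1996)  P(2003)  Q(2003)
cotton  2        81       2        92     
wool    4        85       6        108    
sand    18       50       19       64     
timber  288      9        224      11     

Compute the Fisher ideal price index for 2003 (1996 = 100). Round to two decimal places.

Laspeyres component (base-period weights):
ΣP(2003)Q(1996) = 2×81 + 6×85 + 19×50 + 224×9 = 162 + 510 + 950 + 2016 = 3638
ΣP(1996)Q(1996) = 2×81 + 4×85 + 18×50 + 288×9 = 162 + 340 + 900 + 2592 = 3994
L = 3638 / 3994 × 100 = 91.0866
Paasche component (current-period weights):
ΣP(2003)Q(2003) = 2×92 + 6×108 + 19×64 + 224×11 = 184 + 648 + 1216 + 2464 = 4512
ΣP(1996)Q(2003) = 2×92 + 4×108 + 18×64 + 288×11 = 184 + 432 + 1152 + 3168 = 4936
P = 4512 / 4936 × 100 = 91.4100
Fisher = √(L × P) = √(91.0866 × 91.4100) = 91.2482

91.25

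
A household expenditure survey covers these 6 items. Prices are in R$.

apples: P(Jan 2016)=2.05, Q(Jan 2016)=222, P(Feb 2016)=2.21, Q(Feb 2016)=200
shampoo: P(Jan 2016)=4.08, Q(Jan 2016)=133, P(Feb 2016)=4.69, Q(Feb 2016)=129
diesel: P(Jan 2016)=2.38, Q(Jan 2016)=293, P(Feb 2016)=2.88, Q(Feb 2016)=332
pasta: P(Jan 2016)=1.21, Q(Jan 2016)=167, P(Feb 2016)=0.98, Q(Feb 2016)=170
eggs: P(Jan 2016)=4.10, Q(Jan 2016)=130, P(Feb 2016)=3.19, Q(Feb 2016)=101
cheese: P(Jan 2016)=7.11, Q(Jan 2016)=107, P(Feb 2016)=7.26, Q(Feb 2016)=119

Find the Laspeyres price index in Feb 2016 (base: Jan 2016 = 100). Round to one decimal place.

Laspeyres price index uses base-period quantities as weights.
ΣP(Feb 2016)·Q(Jan 2016) = 2.21×222 + 4.69×133 + 2.88×293 + 0.98×167 + 3.19×130 + 7.26×107 = 490.62 + 623.77 + 843.84 + 163.66 + 414.7 + 776.82 = 3313.41
ΣP(Jan 2016)·Q(Jan 2016) = 2.05×222 + 4.08×133 + 2.38×293 + 1.21×167 + 4.10×130 + 7.11×107 = 455.1 + 542.64 + 697.34 + 202.07 + 533 + 760.77 = 3190.92
Index = 3313.41 / 3190.92 × 100 = 103.8387

103.8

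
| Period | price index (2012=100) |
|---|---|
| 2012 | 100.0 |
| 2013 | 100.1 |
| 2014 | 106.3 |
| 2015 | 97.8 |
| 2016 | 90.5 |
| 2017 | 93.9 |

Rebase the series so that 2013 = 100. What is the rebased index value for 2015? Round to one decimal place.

Rebased(2015) = 97.8 / 100.1 × 100 = 97.7023

97.7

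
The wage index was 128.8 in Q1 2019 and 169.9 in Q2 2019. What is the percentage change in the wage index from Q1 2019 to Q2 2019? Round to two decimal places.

31.91%

Change = (169.9 − 128.8) / 128.8 × 100
       = 41.1 / 128.8 × 100 = 31.9099%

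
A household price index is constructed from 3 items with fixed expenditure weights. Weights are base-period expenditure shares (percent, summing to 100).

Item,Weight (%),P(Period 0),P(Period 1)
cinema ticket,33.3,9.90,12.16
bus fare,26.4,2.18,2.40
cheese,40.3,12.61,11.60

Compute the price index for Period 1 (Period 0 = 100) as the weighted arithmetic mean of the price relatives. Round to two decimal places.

107.04

cinema ticket: 33.3 × (12.16/9.90) = 33.3 × 1.228283 = 40.9018
bus fare: 26.4 × (2.40/2.18) = 26.4 × 1.100917 = 29.0642
cheese: 40.3 × (11.60/12.61) = 40.3 × 0.919905 = 37.0722
Index = Σ wᵢ·(p₁ᵢ/p₀ᵢ) = 40.9018 + 29.0642 + 37.0722 = 107.0382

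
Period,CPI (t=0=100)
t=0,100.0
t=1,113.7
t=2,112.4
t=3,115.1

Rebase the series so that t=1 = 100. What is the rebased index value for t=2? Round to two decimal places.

Rebased(t=2) = 112.4 / 113.7 × 100 = 98.8566

98.86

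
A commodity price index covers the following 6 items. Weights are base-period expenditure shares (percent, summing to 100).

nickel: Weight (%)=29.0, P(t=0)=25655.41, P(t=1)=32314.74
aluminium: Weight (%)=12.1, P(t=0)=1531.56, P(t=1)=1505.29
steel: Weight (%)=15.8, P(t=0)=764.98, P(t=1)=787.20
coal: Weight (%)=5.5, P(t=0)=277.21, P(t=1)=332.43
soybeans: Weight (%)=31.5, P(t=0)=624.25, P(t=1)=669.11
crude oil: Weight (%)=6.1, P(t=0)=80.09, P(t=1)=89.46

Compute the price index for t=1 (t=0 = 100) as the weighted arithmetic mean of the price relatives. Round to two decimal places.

111.85

nickel: 29.0 × (32314.74/25655.41) = 29.0 × 1.259568 = 36.5275
aluminium: 12.1 × (1505.29/1531.56) = 12.1 × 0.982848 = 11.8925
steel: 15.8 × (787.20/764.98) = 15.8 × 1.029047 = 16.2589
coal: 5.5 × (332.43/277.21) = 5.5 × 1.199199 = 6.5956
soybeans: 31.5 × (669.11/624.25) = 31.5 × 1.071862 = 33.7637
crude oil: 6.1 × (89.46/80.09) = 6.1 × 1.116993 = 6.8137
Index = Σ wᵢ·(p₁ᵢ/p₀ᵢ) = 36.5275 + 11.8925 + 16.2589 + 6.5956 + 33.7637 + 6.8137 = 111.8518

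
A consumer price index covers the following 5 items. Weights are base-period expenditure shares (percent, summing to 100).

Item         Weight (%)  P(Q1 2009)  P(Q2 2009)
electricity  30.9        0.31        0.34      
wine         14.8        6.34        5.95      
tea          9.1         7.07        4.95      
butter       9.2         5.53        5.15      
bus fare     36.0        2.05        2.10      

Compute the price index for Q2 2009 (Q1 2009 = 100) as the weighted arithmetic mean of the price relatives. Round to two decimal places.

electricity: 30.9 × (0.34/0.31) = 30.9 × 1.096774 = 33.8903
wine: 14.8 × (5.95/6.34) = 14.8 × 0.938486 = 13.8896
tea: 9.1 × (4.95/7.07) = 9.1 × 0.700141 = 6.3713
butter: 9.2 × (5.15/5.53) = 9.2 × 0.931284 = 8.5678
bus fare: 36.0 × (2.10/2.05) = 36.0 × 1.024390 = 36.8780
Index = Σ wᵢ·(p₁ᵢ/p₀ᵢ) = 33.8903 + 13.8896 + 6.3713 + 8.5678 + 36.8780 = 99.5971

99.60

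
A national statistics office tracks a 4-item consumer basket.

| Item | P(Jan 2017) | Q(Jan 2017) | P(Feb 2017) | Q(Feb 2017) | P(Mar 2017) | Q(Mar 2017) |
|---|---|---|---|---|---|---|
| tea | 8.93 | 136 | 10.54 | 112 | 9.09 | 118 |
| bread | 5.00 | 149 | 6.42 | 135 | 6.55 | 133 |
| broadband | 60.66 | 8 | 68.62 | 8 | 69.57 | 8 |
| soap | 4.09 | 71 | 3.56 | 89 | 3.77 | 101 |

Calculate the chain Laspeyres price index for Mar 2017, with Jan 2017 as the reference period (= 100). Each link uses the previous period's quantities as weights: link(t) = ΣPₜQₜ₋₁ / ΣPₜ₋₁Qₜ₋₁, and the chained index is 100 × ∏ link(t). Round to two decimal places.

Link Jan 2017→Feb 2017:
ΣP(Feb 2017)Q(Jan 2017) = 10.54×136 + 6.42×149 + 68.62×8 + 3.56×71 = 1433.44 + 956.58 + 548.96 + 252.76 = 3191.74
ΣP(Jan 2017)Q(Jan 2017) = 8.93×136 + 5.00×149 + 60.66×8 + 4.09×71 = 1214.48 + 745 + 485.28 + 290.39 = 2735.15
link = 3191.74/2735.15 = 1.166934
Link Feb 2017→Mar 2017:
ΣP(Mar 2017)Q(Feb 2017) = 9.09×112 + 6.55×135 + 69.57×8 + 3.77×89 = 1018.08 + 884.25 + 556.56 + 335.53 = 2794.42
ΣP(Feb 2017)Q(Feb 2017) = 10.54×112 + 6.42×135 + 68.62×8 + 3.56×89 = 1180.48 + 866.7 + 548.96 + 316.84 = 2912.98
link = 2794.42/2912.98 = 0.959299
Chained index = 100 × 1.166934 × 0.959299 = 111.9439

111.94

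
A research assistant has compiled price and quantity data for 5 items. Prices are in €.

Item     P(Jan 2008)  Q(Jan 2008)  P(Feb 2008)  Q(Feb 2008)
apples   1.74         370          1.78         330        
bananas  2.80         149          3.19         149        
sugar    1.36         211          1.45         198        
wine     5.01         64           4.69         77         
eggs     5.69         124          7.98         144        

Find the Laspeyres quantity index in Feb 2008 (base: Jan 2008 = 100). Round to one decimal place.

Laspeyres quantity index uses base-period prices as weights.
ΣP(Jan 2008)·Q(Feb 2008) = 1.74×330 + 2.80×149 + 1.36×198 + 5.01×77 + 5.69×144 = 574.2 + 417.2 + 269.28 + 385.77 + 819.36 = 2465.81
ΣP(Jan 2008)·Q(Jan 2008) = 1.74×370 + 2.80×149 + 1.36×211 + 5.01×64 + 5.69×124 = 643.8 + 417.2 + 286.96 + 320.64 + 705.56 = 2374.16
Index = 2465.81 / 2374.16 × 100 = 103.8603

103.9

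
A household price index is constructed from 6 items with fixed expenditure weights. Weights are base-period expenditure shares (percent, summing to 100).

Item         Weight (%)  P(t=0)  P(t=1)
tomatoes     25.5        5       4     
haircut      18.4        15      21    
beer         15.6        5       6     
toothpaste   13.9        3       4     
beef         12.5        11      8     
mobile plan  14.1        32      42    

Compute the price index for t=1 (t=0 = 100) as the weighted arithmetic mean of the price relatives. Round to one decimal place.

tomatoes: 25.5 × (4/5) = 25.5 × 0.800000 = 20.4000
haircut: 18.4 × (21/15) = 18.4 × 1.400000 = 25.7600
beer: 15.6 × (6/5) = 15.6 × 1.200000 = 18.7200
toothpaste: 13.9 × (4/3) = 13.9 × 1.333333 = 18.5333
beef: 12.5 × (8/11) = 12.5 × 0.727273 = 9.0909
mobile plan: 14.1 × (42/32) = 14.1 × 1.312500 = 18.5062
Index = Σ wᵢ·(p₁ᵢ/p₀ᵢ) = 20.4000 + 25.7600 + 18.7200 + 18.5333 + 9.0909 + 18.5062 = 111.0105

111.0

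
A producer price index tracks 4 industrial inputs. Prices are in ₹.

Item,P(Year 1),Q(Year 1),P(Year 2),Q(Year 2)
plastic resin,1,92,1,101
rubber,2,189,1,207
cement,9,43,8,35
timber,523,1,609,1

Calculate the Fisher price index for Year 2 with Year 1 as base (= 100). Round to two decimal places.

Laspeyres component (base-period weights):
ΣP(Year 2)Q(Year 1) = 1×92 + 1×189 + 8×43 + 609×1 = 92 + 189 + 344 + 609 = 1234
ΣP(Year 1)Q(Year 1) = 1×92 + 2×189 + 9×43 + 523×1 = 92 + 378 + 387 + 523 = 1380
L = 1234 / 1380 × 100 = 89.4203
Paasche component (current-period weights):
ΣP(Year 2)Q(Year 2) = 1×101 + 1×207 + 8×35 + 609×1 = 101 + 207 + 280 + 609 = 1197
ΣP(Year 1)Q(Year 2) = 1×101 + 2×207 + 9×35 + 523×1 = 101 + 414 + 315 + 523 = 1353
P = 1197 / 1353 × 100 = 88.4701
Fisher = √(L × P) = √(89.4203 × 88.4701) = 88.9439

88.94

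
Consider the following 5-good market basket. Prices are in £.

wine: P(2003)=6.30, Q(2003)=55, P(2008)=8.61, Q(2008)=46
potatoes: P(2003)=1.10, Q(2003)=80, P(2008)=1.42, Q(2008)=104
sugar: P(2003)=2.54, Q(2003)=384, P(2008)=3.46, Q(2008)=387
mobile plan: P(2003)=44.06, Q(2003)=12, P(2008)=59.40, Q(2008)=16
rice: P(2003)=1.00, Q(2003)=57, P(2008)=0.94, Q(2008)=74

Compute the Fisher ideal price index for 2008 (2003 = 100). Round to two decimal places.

134.20

Laspeyres component (base-period weights):
ΣP(2008)Q(2003) = 8.61×55 + 1.42×80 + 3.46×384 + 59.40×12 + 0.94×57 = 473.55 + 113.6 + 1328.64 + 712.8 + 53.58 = 2682.17
ΣP(2003)Q(2003) = 6.30×55 + 1.10×80 + 2.54×384 + 44.06×12 + 1.00×57 = 346.5 + 88 + 975.36 + 528.72 + 57 = 1995.58
L = 2682.17 / 1995.58 × 100 = 134.4055
Paasche component (current-period weights):
ΣP(2008)Q(2008) = 8.61×46 + 1.42×104 + 3.46×387 + 59.40×16 + 0.94×74 = 396.06 + 147.68 + 1339.02 + 950.4 + 69.56 = 2902.72
ΣP(2003)Q(2008) = 6.30×46 + 1.10×104 + 2.54×387 + 44.06×16 + 1.00×74 = 289.8 + 114.4 + 982.98 + 704.96 + 74 = 2166.14
P = 2902.72 / 2166.14 × 100 = 134.0043
Fisher = √(L × P) = √(134.4055 × 134.0043) = 134.2048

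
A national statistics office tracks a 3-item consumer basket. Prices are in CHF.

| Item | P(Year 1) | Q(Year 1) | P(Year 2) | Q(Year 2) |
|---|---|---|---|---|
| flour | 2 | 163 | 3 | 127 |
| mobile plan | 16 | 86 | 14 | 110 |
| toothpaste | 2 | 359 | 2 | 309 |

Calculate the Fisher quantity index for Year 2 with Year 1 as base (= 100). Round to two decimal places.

Laspeyres component (base-period weights):
ΣP(Year 1)Q(Year 2) = 2×127 + 16×110 + 2×309 = 254 + 1760 + 618 = 2632
ΣP(Year 1)Q(Year 1) = 2×163 + 16×86 + 2×359 = 326 + 1376 + 718 = 2420
L = 2632 / 2420 × 100 = 108.7603
Paasche component (current-period weights):
ΣP(Year 2)Q(Year 2) = 3×127 + 14×110 + 2×309 = 381 + 1540 + 618 = 2539
ΣP(Year 2)Q(Year 1) = 3×163 + 14×86 + 2×359 = 489 + 1204 + 718 = 2411
P = 2539 / 2411 × 100 = 105.3090
Fisher = √(L × P) = √(108.7603 × 105.3090) = 107.0208

107.02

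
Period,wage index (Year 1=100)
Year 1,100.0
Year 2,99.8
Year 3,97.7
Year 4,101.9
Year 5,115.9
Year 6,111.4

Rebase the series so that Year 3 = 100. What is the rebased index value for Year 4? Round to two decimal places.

104.30

Rebased(Year 4) = 101.9 / 97.7 × 100 = 104.2989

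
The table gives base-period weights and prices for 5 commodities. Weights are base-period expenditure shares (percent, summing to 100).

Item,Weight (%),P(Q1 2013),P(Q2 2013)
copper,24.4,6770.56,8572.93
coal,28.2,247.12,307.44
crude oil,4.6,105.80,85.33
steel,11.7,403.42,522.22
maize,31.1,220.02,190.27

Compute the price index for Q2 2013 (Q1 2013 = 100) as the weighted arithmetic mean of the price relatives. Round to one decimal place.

111.7

copper: 24.4 × (8572.93/6770.56) = 24.4 × 1.266207 = 30.8954
coal: 28.2 × (307.44/247.12) = 28.2 × 1.244092 = 35.0834
crude oil: 4.6 × (85.33/105.80) = 4.6 × 0.806522 = 3.7100
steel: 11.7 × (522.22/403.42) = 11.7 × 1.294482 = 15.1454
maize: 31.1 × (190.27/220.02) = 31.1 × 0.864785 = 26.8948
Index = Σ wᵢ·(p₁ᵢ/p₀ᵢ) = 30.8954 + 35.0834 + 3.7100 + 15.1454 + 26.8948 = 111.7291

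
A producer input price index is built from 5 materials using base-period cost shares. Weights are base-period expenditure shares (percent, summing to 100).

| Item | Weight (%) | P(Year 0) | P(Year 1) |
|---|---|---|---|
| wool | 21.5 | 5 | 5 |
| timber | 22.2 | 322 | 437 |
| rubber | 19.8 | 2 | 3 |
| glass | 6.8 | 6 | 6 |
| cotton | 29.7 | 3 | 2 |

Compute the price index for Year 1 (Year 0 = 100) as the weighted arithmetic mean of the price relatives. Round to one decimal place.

107.9

wool: 21.5 × (5/5) = 21.5 × 1.000000 = 21.5000
timber: 22.2 × (437/322) = 22.2 × 1.357143 = 30.1286
rubber: 19.8 × (3/2) = 19.8 × 1.500000 = 29.7000
glass: 6.8 × (6/6) = 6.8 × 1.000000 = 6.8000
cotton: 29.7 × (2/3) = 29.7 × 0.666667 = 19.8000
Index = Σ wᵢ·(p₁ᵢ/p₀ᵢ) = 21.5000 + 30.1286 + 29.7000 + 6.8000 + 19.8000 = 107.9286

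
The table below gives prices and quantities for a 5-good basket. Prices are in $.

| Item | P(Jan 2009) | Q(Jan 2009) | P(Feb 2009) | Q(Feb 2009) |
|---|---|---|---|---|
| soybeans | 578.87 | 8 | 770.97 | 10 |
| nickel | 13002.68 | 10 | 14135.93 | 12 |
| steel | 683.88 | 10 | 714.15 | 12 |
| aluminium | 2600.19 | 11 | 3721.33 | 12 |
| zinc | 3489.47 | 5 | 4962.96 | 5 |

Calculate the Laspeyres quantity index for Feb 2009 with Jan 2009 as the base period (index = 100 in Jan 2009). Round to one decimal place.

Laspeyres quantity index uses base-period prices as weights.
ΣP(Jan 2009)·Q(Feb 2009) = 578.87×10 + 13002.68×12 + 683.88×12 + 2600.19×12 + 3489.47×5 = 5788.7 + 156032.16 + 8206.56 + 31202.28 + 17447.35 = 218677.05
ΣP(Jan 2009)·Q(Jan 2009) = 578.87×8 + 13002.68×10 + 683.88×10 + 2600.19×11 + 3489.47×5 = 4630.96 + 130026.8 + 6838.8 + 28602.09 + 17447.35 = 187546
Index = 218677.05 / 187546 × 100 = 116.5992

116.6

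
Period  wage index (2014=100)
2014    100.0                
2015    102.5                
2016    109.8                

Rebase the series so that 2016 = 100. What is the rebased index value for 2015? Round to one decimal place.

93.4

Rebased(2015) = 102.5 / 109.8 × 100 = 93.3515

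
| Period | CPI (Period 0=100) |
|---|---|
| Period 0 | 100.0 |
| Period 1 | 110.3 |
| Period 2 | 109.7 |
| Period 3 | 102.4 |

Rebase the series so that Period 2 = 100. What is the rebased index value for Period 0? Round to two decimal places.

Rebased(Period 0) = 100.0 / 109.7 × 100 = 91.1577

91.16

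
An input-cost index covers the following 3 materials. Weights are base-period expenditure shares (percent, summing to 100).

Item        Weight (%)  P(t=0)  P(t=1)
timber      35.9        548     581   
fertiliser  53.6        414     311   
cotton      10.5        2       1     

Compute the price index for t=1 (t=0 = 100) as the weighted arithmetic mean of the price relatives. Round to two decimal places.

timber: 35.9 × (581/548) = 35.9 × 1.060219 = 38.0619
fertiliser: 53.6 × (311/414) = 53.6 × 0.751208 = 40.2647
cotton: 10.5 × (1/2) = 10.5 × 0.500000 = 5.2500
Index = Σ wᵢ·(p₁ᵢ/p₀ᵢ) = 38.0619 + 40.2647 + 5.2500 = 83.5766

83.58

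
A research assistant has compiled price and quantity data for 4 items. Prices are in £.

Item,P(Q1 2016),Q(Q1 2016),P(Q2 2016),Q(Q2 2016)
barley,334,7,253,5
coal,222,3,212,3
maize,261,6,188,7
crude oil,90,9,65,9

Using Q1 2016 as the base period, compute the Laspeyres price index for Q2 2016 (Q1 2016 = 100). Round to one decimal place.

76.6

Laspeyres price index uses base-period quantities as weights.
ΣP(Q2 2016)·Q(Q1 2016) = 253×7 + 212×3 + 188×6 + 65×9 = 1771 + 636 + 1128 + 585 = 4120
ΣP(Q1 2016)·Q(Q1 2016) = 334×7 + 222×3 + 261×6 + 90×9 = 2338 + 666 + 1566 + 810 = 5380
Index = 4120 / 5380 × 100 = 76.5799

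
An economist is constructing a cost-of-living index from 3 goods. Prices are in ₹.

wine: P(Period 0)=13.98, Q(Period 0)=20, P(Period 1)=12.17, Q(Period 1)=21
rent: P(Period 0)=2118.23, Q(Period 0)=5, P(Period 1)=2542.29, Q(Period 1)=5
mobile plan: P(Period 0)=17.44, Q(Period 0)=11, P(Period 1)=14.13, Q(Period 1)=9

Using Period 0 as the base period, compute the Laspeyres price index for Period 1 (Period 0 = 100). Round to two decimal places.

Laspeyres price index uses base-period quantities as weights.
ΣP(Period 1)·Q(Period 0) = 12.17×20 + 2542.29×5 + 14.13×11 = 243.4 + 12711.45 + 155.43 = 13110.28
ΣP(Period 0)·Q(Period 0) = 13.98×20 + 2118.23×5 + 17.44×11 = 279.6 + 10591.15 + 191.84 = 11062.59
Index = 13110.28 / 11062.59 × 100 = 118.5100

118.51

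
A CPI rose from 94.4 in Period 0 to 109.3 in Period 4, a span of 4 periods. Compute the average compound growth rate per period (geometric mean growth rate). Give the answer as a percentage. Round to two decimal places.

Growth factor = (109.3/94.4)^(1/4) = (1.157839)^(1/4) = 1.037318
Growth rate = 1.037318 − 1 = 0.037318 = 3.7318%

3.73%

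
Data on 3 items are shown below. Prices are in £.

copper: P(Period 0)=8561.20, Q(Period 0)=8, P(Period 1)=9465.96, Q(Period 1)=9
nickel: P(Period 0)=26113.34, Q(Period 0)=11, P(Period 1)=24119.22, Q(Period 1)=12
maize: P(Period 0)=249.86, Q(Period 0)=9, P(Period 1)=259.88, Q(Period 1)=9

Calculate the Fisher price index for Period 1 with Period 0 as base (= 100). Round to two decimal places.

Laspeyres component (base-period weights):
ΣP(Period 1)Q(Period 0) = 9465.96×8 + 24119.22×11 + 259.88×9 = 75727.68 + 265311.42 + 2338.92 = 343378.02
ΣP(Period 0)Q(Period 0) = 8561.20×8 + 26113.34×11 + 249.86×9 = 68489.6 + 287246.74 + 2248.74 = 357985.08
L = 343378.02 / 357985.08 × 100 = 95.9196
Paasche component (current-period weights):
ΣP(Period 1)Q(Period 1) = 9465.96×9 + 24119.22×12 + 259.88×9 = 85193.64 + 289430.64 + 2338.92 = 376963.2
ΣP(Period 0)Q(Period 1) = 8561.20×9 + 26113.34×12 + 249.86×9 = 77050.8 + 313360.08 + 2248.74 = 392659.62
P = 376963.2 / 392659.62 × 100 = 96.0025
Fisher = √(L × P) = √(95.9196 × 96.0025) = 95.9611

95.96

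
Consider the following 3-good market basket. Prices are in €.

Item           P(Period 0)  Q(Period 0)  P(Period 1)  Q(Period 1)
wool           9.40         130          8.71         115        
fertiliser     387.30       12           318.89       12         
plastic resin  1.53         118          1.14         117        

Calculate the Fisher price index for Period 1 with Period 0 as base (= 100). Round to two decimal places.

Laspeyres component (base-period weights):
ΣP(Period 1)Q(Period 0) = 8.71×130 + 318.89×12 + 1.14×118 = 1132.3 + 3826.68 + 134.52 = 5093.5
ΣP(Period 0)Q(Period 0) = 9.40×130 + 387.30×12 + 1.53×118 = 1222 + 4647.6 + 180.54 = 6050.14
L = 5093.5 / 6050.14 × 100 = 84.1881
Paasche component (current-period weights):
ΣP(Period 1)Q(Period 1) = 8.71×115 + 318.89×12 + 1.14×117 = 1001.65 + 3826.68 + 133.38 = 4961.71
ΣP(Period 0)Q(Period 1) = 9.40×115 + 387.30×12 + 1.53×117 = 1081 + 4647.6 + 179.01 = 5907.61
P = 4961.71 / 5907.61 × 100 = 83.9884
Fisher = √(L × P) = √(84.1881 × 83.9884) = 84.0882

84.09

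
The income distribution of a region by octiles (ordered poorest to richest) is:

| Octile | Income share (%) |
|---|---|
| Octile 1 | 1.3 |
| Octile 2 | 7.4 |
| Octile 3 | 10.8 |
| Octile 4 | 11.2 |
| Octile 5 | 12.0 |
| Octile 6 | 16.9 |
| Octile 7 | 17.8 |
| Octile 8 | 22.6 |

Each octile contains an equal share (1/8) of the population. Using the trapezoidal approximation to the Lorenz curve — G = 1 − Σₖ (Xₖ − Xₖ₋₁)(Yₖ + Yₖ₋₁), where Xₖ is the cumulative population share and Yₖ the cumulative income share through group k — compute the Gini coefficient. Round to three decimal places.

Cumulative income shares Yₖ: 0.0130, 0.0870, 0.1950, 0.3070, 0.4270, 0.5960, 0.7740, 1.0000
Σ (Xₖ−Xₖ₋₁)(Yₖ+Yₖ₋₁) = (1/8)(0.0130+0.0000) + (1/8)(0.0870+0.0130) + (1/8)(0.1950+0.0870) + (1/8)(0.3070+0.1950) + (1/8)(0.4270+0.3070) + (1/8)(0.5960+0.4270) + (1/8)(0.7740+0.5960) + (1/8)(1.0000+0.7740)
  = 0.0016 + 0.0125 + 0.0353 + 0.0628 + 0.0917 + 0.1279 + 0.1713 + 0.2218 = 0.7248
G = 1 − 0.7248 = 0.2752

0.275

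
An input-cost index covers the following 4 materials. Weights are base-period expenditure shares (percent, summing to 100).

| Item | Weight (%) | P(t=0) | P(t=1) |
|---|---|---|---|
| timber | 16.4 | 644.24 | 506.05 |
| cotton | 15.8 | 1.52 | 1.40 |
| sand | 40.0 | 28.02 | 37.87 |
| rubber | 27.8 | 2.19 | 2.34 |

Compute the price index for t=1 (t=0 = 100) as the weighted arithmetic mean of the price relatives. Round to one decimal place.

timber: 16.4 × (506.05/644.24) = 16.4 × 0.785499 = 12.8822
cotton: 15.8 × (1.40/1.52) = 15.8 × 0.921053 = 14.5526
sand: 40.0 × (37.87/28.02) = 40.0 × 1.351535 = 54.0614
rubber: 27.8 × (2.34/2.19) = 27.8 × 1.068493 = 29.7041
Index = Σ wᵢ·(p₁ᵢ/p₀ᵢ) = 12.8822 + 14.5526 + 54.0614 + 29.7041 = 111.2003

111.2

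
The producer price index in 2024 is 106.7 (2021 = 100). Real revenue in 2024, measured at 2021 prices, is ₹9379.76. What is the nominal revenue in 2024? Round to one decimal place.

10008.2

Nominal = Real × (Index/100) = 9379.76 × (106.7/100)
        = 9379.76 × 1.067 = 10008.2039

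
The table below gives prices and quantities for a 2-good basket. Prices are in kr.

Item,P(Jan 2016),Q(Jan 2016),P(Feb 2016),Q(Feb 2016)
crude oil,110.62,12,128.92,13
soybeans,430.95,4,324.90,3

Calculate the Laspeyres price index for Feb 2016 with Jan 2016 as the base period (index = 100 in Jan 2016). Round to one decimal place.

93.3

Laspeyres price index uses base-period quantities as weights.
ΣP(Feb 2016)·Q(Jan 2016) = 128.92×12 + 324.90×4 = 1547.04 + 1299.6 = 2846.64
ΣP(Jan 2016)·Q(Jan 2016) = 110.62×12 + 430.95×4 = 1327.44 + 1723.8 = 3051.24
Index = 2846.64 / 3051.24 × 100 = 93.2945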